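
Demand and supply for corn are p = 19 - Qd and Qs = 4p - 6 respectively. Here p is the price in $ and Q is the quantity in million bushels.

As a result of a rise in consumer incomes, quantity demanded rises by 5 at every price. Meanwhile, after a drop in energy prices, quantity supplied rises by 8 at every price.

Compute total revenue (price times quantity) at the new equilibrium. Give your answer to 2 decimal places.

Initially, 19 - p = 4p - 6, so 25 = 5p and p = 5, Q = 14.
After the shift, demand is Qd = 24 - p and supply is Qs = 4p + 2.
Equate the new curves: 24 - p = 4p + 2, giving 22 = 5p, p = 4.4, Q = 19.6.
New expenditure = 4.4 × 19.6 = 86.24.

86.24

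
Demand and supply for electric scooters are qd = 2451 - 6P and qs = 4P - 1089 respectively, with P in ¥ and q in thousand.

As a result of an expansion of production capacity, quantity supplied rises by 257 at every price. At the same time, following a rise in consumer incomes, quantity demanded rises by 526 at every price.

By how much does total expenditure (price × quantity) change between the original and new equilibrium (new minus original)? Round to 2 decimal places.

+147672.44

Initially, 2451 - 6P = 4P - 1089, so 3540 = 10P and P = 354, q = 327.
With the change applied: demand qd = 2977 - 6P, supply qs = 4P - 832.
Equate the new curves: 2977 - 6P = 4P - 832, giving 3809 = 10P, P = 380.9, q = 691.6.
Expenditure moves from 354×327 = 115758 to 380.9×691.6 = 263430.44; change = +147672.44.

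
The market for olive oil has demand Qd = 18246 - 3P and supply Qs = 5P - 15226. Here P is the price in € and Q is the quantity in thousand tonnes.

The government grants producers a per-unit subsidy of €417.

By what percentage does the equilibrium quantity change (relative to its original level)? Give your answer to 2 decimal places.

Initially, 18246 - 3P = 5P - 15226, so 33472 = 8P and P = 4184, Q = 5694.
Since sellers receive the price plus the subsidy, the effective supply curve becomes Qs = 5P - 13141.
Setting them equal: 18246 - 3P = 5P - 13141 → 31387 = 8P, so P = 3923.375 and Q = 6475.875.
%ΔQ = (6475.875 − 5694) / 5694 × 100 = +13.73%.

+13.73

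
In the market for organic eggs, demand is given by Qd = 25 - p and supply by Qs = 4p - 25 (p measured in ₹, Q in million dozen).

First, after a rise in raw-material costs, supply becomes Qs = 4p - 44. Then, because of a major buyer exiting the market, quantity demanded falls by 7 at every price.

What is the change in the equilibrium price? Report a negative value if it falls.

+2.4

Original equilibrium: 25 - p = 4p - 25 gives 50 = 5p, so p = 10 and Q = 15.
After the shift, demand is Qd = 18 - p and supply is Qs = 4p - 44.
New equilibrium: 18 - p = 4p - 44 ⇒ 62 = 5p ⇒ p = 12.4, Q = 5.6.
Δp = 12.4 − 10 = +2.4.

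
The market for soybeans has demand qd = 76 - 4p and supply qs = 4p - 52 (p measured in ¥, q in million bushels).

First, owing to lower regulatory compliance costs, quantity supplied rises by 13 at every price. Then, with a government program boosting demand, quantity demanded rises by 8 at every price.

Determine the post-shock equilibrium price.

Initially, 76 - 4p = 4p - 52, so 128 = 8p and p = 16, q = 12.
The new curves are qd = 84 - 4p (demand) and qs = 4p - 39 (supply).
Equate the new curves: 84 - 4p = 4p - 39, giving 123 = 8p, p = 15.375, q = 22.5.

15.375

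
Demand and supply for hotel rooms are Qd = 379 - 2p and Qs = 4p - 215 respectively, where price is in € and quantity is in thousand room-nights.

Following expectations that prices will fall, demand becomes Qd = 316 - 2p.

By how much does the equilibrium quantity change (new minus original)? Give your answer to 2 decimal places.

Solve the original market: 379 - 2p = 4p - 215, hence p = 99 and Q = 181.
With the change applied: demand Qd = 316 - 2p, supply Qs = 4p - 215.
Clearing the new market: 316 - 2p = 4p - 215, so p = 88.5 and Q = 139.
ΔQ = 139 − 181 = -42.00.

-42.00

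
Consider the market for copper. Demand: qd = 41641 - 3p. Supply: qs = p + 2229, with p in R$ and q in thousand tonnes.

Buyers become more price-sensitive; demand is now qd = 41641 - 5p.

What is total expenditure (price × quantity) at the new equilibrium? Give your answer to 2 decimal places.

Original equilibrium: 41641 - 3p = p + 2229 gives 39412 = 4p, so p = 9853 and q = 12082.
After the shift, demand is qd = 41641 - 5p and supply is qs = p + 2229.
Setting them equal: 41641 - 5p = p + 2229 → 39412 = 6p, so p = 19706/3 ≈ 6568.6667 and q = 26393/3 ≈ 8797.6667.
New expenditure = 6568.6667 × 8797.6667 = 57788939.78.

57788939.78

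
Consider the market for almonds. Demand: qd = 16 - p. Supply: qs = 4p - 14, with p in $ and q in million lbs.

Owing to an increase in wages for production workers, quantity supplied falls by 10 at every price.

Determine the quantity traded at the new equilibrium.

Initially, 16 - p = 4p - 14, so 30 = 5p and p = 6, q = 10.
After the shift, demand is qd = 16 - p and supply is qs = 4p - 24.
Clearing the new market: 16 - p = 4p - 24, so p = 8 and q = 8.

8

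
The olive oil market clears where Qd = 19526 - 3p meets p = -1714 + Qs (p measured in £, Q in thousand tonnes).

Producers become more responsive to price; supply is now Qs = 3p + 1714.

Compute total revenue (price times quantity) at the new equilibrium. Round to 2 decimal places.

Before the shock: 19526 - 3p = p + 1714 ⇒ 17812 = 4p ⇒ p = 4453, Q = 6167.
After the shift, demand is Qd = 19526 - 3p and supply is Qs = 3p + 1714.
Setting them equal: 19526 - 3p = 3p + 1714 → 17812 = 6p, so p = 8906/3 ≈ 2968.6667 and Q = 10620.
New expenditure = 2968.6667 × 10620 = 31527240.00.

31527240.00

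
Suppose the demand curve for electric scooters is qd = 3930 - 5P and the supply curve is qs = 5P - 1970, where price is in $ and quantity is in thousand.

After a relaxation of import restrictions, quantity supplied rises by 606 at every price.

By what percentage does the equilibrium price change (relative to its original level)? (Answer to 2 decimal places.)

-10.27

Initially, 3930 - 5P = 5P - 1970, so 5900 = 10P and P = 590, q = 980.
The shock moves the curves to qd = 3930 - 5P and qs = 5P - 1364.
New equilibrium: 3930 - 5P = 5P - 1364 ⇒ 5294 = 10P ⇒ P = 529.4, q = 1283.
%ΔP = (529.4 − 590) / 590 × 100 = -10.27%.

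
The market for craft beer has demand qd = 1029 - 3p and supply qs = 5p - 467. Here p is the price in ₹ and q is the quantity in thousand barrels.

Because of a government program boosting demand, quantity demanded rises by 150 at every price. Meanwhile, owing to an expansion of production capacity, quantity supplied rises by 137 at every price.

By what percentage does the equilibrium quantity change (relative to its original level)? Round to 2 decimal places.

Initially, 1029 - 3p = 5p - 467, so 1496 = 8p and p = 187, q = 468.
With the change applied: demand qd = 1179 - 3p, supply qs = 5p - 330.
Equate the new curves: 1179 - 3p = 5p - 330, giving 1509 = 8p, p = 188.625, q = 613.125.
%Δq = (613.125 − 468) / 468 × 100 = +31.01%.

+31.01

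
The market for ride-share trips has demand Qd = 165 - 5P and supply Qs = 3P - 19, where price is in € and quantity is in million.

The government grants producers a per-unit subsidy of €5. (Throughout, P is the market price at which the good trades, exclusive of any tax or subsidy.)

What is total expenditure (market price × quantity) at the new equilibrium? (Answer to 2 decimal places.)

1254.30

Initially, 165 - 5P = 3P - 19, so 184 = 8P and P = 23, Q = 50.
Since sellers receive the price plus the subsidy, the effective supply curve becomes Qs = 3P - 4.
Clearing the new market: 165 - 5P = 3P - 4, so P = 21.125 and Q = 59.375.
New expenditure = 21.125 × 59.375 = 1254.30.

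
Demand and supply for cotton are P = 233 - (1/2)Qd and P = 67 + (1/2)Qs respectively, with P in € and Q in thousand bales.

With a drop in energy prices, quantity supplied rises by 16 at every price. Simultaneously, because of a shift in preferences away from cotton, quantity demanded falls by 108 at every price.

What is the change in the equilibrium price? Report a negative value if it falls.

Original equilibrium: 466 - 2P = 2P - 134 gives 600 = 4P, so P = 150 and Q = 166.
The new curves are Qd = 358 - 2P (demand) and Qs = 2P - 118 (supply).
Setting them equal: 358 - 2P = 2P - 118 → 476 = 4P, so P = 119 and Q = 120.
ΔP = 119 − 150 = -31.

-31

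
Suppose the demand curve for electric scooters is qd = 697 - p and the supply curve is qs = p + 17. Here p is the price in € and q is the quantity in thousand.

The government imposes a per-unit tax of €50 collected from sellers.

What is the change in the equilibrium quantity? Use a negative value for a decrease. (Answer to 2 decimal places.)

-25.00

Solve the original market: 697 - p = p + 17, hence p = 340 and q = 357.
Since sellers keep the price net of the tax, the effective supply curve becomes qs = p - 33.
Equate the new curves: 697 - p = p - 33, giving 730 = 2p, p = 365, q = 332.
Δq = 332 − 357 = -25.00.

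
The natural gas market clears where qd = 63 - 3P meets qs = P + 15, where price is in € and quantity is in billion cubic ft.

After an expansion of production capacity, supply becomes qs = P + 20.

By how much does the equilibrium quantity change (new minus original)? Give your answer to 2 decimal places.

+3.75

Before the shock: 63 - 3P = P + 15 ⇒ 48 = 4P ⇒ P = 12, q = 27.
With the change applied: demand qd = 63 - 3P, supply qs = P + 20.
New equilibrium: 63 - 3P = P + 20 ⇒ 43 = 4P ⇒ P = 10.75, q = 30.75.
Δq = 30.75 − 27 = +3.75.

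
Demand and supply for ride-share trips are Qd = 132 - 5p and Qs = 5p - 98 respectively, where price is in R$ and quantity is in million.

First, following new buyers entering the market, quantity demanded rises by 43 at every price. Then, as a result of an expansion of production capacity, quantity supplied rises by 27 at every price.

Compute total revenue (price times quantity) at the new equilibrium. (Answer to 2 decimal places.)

1279.20

Original equilibrium: 132 - 5p = 5p - 98 gives 230 = 10p, so p = 23 and Q = 17.
After the shift, demand is Qd = 175 - 5p and supply is Qs = 5p - 71.
Equate the new curves: 175 - 5p = 5p - 71, giving 246 = 10p, p = 24.6, Q = 52.
New expenditure = 24.6 × 52 = 1279.20.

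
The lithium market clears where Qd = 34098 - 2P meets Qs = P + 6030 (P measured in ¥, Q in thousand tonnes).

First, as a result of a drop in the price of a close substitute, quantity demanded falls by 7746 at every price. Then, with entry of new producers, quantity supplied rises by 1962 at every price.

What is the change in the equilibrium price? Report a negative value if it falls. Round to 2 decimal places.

-3236.00

Before the shock: 34098 - 2P = P + 6030 ⇒ 28068 = 3P ⇒ P = 9356, Q = 15386.
With the change applied: demand Qd = 26352 - 2P, supply Qs = P + 7992.
Equate the new curves: 26352 - 2P = P + 7992, giving 18360 = 3P, P = 6120, Q = 14112.
ΔP = 6120 − 9356 = -3236.00.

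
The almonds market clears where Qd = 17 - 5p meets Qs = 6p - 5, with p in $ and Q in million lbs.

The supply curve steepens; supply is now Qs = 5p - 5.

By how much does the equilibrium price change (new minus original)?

+0.2

Before the shock: 17 - 5p = 6p - 5 ⇒ 22 = 11p ⇒ p = 2, Q = 7.
With the change applied: demand Qd = 17 - 5p, supply Qs = 5p - 5.
Equate the new curves: 17 - 5p = 5p - 5, giving 22 = 10p, p = 2.2, Q = 6.
Δp = 2.2 − 2 = +0.2.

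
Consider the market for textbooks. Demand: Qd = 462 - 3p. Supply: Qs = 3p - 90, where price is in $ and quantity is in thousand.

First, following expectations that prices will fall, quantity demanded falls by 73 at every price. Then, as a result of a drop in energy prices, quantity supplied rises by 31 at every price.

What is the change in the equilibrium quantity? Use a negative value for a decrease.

Before the shock: 462 - 3p = 3p - 90 ⇒ 552 = 6p ⇒ p = 92, Q = 186.
The shock moves the curves to Qd = 389 - 3p and Qs = 3p - 59.
Equate the new curves: 389 - 3p = 3p - 59, giving 448 = 6p, p = 224/3 ≈ 74.6667, Q = 165.
ΔQ = 165 − 186 = -21.

-21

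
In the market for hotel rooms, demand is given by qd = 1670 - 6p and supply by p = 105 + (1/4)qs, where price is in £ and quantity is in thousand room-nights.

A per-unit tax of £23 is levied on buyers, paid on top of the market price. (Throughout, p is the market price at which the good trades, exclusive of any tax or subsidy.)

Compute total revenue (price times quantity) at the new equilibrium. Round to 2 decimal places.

Solve the original market: 1670 - 6p = 4p - 420, hence p = 209 and q = 416.
Since buyers pay the price plus the tax, the effective demand curve becomes qd = 1532 - 6p.
Equate the new curves: 1532 - 6p = 4p - 420, giving 1952 = 10p, p = 195.2, q = 360.8.
New expenditure = 195.2 × 360.8 = 70428.16.

70428.16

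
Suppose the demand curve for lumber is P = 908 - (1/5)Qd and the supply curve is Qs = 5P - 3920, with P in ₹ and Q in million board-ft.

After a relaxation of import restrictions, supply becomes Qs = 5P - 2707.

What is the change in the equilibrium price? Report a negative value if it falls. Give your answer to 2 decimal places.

Initially, 4540 - 5P = 5P - 3920, so 8460 = 10P and P = 846, Q = 310.
With the change applied: demand Qd = 4540 - 5P, supply Qs = 5P - 2707.
New equilibrium: 4540 - 5P = 5P - 2707 ⇒ 7247 = 10P ⇒ P = 724.7, Q = 916.5.
ΔP = 724.7 − 846 = -121.30.

-121.30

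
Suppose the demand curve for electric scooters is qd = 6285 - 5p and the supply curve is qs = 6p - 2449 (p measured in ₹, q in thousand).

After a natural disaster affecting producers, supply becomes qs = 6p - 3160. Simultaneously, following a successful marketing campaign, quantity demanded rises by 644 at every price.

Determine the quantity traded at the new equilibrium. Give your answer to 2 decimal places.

2343.09

Solve the original market: 6285 - 5p = 6p - 2449, hence p = 794 and q = 2315.
With the change applied: demand qd = 6929 - 5p, supply qs = 6p - 3160.
Equate the new curves: 6929 - 5p = 6p - 3160, giving 10089 = 11p, p = 10089/11 ≈ 917.1818, q = 25774/11 ≈ 2343.0909.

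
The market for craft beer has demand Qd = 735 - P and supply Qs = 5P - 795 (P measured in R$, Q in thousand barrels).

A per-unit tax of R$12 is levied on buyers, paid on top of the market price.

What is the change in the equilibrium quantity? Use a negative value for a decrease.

-10

Solve the original market: 735 - P = 5P - 795, hence P = 255 and Q = 480.
Since buyers pay the price plus the tax, the effective demand curve becomes Qd = 723 - P.
Setting them equal: 723 - P = 5P - 795 → 1518 = 6P, so P = 253 and Q = 470.
ΔQ = 470 − 480 = -10.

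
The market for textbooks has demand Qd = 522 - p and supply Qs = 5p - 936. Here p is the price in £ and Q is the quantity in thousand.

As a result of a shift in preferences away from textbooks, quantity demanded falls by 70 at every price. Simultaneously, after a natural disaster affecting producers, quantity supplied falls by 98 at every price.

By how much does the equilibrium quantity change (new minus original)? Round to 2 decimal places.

-74.67

Initially, 522 - p = 5p - 936, so 1458 = 6p and p = 243, Q = 279.
The shock moves the curves to Qd = 452 - p and Qs = 5p - 1034.
Setting them equal: 452 - p = 5p - 1034 → 1486 = 6p, so p = 743/3 ≈ 247.6667 and Q = 613/3 ≈ 204.3333.
ΔQ = 204.3333 − 279 = -74.67.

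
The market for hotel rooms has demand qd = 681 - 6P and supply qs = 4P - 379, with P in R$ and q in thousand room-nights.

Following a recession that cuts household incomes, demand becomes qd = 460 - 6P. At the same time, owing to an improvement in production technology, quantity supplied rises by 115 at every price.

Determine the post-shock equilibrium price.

72.4

Solve the original market: 681 - 6P = 4P - 379, hence P = 106 and q = 45.
After the shift, demand is qd = 460 - 6P and supply is qs = 4P - 264.
Equate the new curves: 460 - 6P = 4P - 264, giving 724 = 10P, P = 72.4, q = 25.6.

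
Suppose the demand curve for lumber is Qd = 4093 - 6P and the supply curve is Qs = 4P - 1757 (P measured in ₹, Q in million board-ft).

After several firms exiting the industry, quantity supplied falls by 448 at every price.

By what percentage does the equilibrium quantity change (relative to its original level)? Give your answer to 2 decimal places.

-46.11

Before the shock: 4093 - 6P = 4P - 1757 ⇒ 5850 = 10P ⇒ P = 585, Q = 583.
The shock moves the curves to Qd = 4093 - 6P and Qs = 4P - 2205.
Clearing the new market: 4093 - 6P = 4P - 2205, so P = 629.8 and Q = 314.2.
%ΔQ = (314.2 − 583) / 583 × 100 = -46.11%.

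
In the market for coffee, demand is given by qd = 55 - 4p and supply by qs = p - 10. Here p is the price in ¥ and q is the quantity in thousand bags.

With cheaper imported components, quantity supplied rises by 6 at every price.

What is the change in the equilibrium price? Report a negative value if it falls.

Initially, 55 - 4p = p - 10, so 65 = 5p and p = 13, q = 3.
The new curves are qd = 55 - 4p (demand) and qs = p - 4 (supply).
Clearing the new market: 55 - 4p = p - 4, so p = 11.8 and q = 7.8.
Δp = 11.8 − 13 = -1.2.

-1.2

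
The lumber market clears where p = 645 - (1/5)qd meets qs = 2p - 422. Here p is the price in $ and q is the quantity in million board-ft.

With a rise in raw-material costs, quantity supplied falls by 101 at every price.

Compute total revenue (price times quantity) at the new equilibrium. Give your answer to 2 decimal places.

293338.37

Original equilibrium: 3225 - 5p = 2p - 422 gives 3647 = 7p, so p = 521 and q = 620.
With the change applied: demand qd = 3225 - 5p, supply qs = 2p - 523.
Setting them equal: 3225 - 5p = 2p - 523 → 3748 = 7p, so p = 3748/7 ≈ 535.4286 and q = 3835/7 ≈ 547.8571.
New expenditure = 535.4286 × 547.8571 = 293338.37.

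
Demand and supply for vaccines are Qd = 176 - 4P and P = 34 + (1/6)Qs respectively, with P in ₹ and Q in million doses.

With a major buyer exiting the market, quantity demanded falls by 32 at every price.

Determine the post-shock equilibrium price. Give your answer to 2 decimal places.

Before the shock: 176 - 4P = 6P - 204 ⇒ 380 = 10P ⇒ P = 38, Q = 24.
After the shift, demand is Qd = 144 - 4P and supply is Qs = 6P - 204.
Equate the new curves: 144 - 4P = 6P - 204, giving 348 = 10P, P = 34.8, Q = 4.8.

34.80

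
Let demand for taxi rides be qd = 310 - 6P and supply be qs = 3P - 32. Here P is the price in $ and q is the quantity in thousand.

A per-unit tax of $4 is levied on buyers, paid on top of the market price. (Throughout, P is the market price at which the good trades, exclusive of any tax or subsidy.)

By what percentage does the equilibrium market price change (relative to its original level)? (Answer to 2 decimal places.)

Original equilibrium: 310 - 6P = 3P - 32 gives 342 = 9P, so P = 38 and q = 82.
Since buyers pay the price plus the tax, the effective demand curve becomes qd = 286 - 6P.
Clearing the new market: 286 - 6P = 3P - 32, so P = 106/3 ≈ 35.3333 and q = 74.
%ΔP = (35.3333 − 38) / 38 × 100 = -7.02%.

-7.02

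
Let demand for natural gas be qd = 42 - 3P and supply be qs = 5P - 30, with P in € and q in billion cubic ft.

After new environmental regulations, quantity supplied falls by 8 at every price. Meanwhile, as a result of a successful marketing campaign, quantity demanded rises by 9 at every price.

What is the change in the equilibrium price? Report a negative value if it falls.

+2.125

Solve the original market: 42 - 3P = 5P - 30, hence P = 9 and q = 15.
After the shift, demand is qd = 51 - 3P and supply is qs = 5P - 38.
New equilibrium: 51 - 3P = 5P - 38 ⇒ 89 = 8P ⇒ P = 11.125, q = 17.625.
ΔP = 11.125 − 9 = +2.125.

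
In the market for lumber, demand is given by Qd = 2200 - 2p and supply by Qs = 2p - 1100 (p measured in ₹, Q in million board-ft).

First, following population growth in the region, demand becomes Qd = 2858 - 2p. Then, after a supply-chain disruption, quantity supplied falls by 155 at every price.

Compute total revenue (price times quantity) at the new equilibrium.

824142.375

Before the shock: 2200 - 2p = 2p - 1100 ⇒ 3300 = 4p ⇒ p = 825, Q = 550.
After the shift, demand is Qd = 2858 - 2p and supply is Qs = 2p - 1255.
Setting them equal: 2858 - 2p = 2p - 1255 → 4113 = 4p, so p = 1028.25 and Q = 801.5.
New expenditure = 1028.25 × 801.5 = 824142.375.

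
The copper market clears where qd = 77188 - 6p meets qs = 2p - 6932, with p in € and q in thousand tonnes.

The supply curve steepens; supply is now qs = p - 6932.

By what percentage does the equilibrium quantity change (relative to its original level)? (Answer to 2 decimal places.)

Solve the original market: 77188 - 6p = 2p - 6932, hence p = 10515 and q = 14098.
The shock moves the curves to qd = 77188 - 6p and qs = p - 6932.
Clearing the new market: 77188 - 6p = p - 6932, so p = 84120/7 ≈ 12017.1429 and q = 35596/7 ≈ 5085.1429.
%Δq = (5085.1429 − 14098) / 14098 × 100 = -63.93%.

-63.93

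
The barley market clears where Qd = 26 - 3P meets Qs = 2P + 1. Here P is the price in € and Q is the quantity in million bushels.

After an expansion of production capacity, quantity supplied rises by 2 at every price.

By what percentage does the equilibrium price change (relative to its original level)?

-8

Solve the original market: 26 - 3P = 2P + 1, hence P = 5 and Q = 11.
The new curves are Qd = 26 - 3P (demand) and Qs = 2P + 3 (supply).
New equilibrium: 26 - 3P = 2P + 3 ⇒ 23 = 5P ⇒ P = 4.6, Q = 12.2.
%ΔP = (4.6 − 5) / 5 × 100 = -8%.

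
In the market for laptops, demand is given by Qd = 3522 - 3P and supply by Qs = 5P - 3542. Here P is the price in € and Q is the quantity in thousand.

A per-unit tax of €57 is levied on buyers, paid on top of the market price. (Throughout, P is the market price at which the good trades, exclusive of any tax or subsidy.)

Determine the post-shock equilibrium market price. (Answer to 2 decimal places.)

Before the shock: 3522 - 3P = 5P - 3542 ⇒ 7064 = 8P ⇒ P = 883, Q = 873.
Since buyers pay the price plus the tax, the effective demand curve becomes Qd = 3351 - 3P.
Clearing the new market: 3351 - 3P = 5P - 3542, so P = 861.625 and Q = 766.125.

861.63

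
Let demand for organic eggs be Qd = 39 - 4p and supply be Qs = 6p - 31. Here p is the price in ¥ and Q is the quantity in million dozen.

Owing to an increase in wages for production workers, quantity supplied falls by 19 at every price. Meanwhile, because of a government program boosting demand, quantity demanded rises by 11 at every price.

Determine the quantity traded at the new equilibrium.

Original equilibrium: 39 - 4p = 6p - 31 gives 70 = 10p, so p = 7 and Q = 11.
After the shift, demand is Qd = 50 - 4p and supply is Qs = 6p - 50.
New equilibrium: 50 - 4p = 6p - 50 ⇒ 100 = 10p ⇒ p = 10, Q = 10.

10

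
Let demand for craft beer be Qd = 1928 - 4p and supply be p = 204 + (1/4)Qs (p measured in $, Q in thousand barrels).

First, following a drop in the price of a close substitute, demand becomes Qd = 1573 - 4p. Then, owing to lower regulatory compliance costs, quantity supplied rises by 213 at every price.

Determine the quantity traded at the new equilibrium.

485

Before the shock: 1928 - 4p = 4p - 816 ⇒ 2744 = 8p ⇒ p = 343, Q = 556.
The shock moves the curves to Qd = 1573 - 4p and Qs = 4p - 603.
Equate the new curves: 1573 - 4p = 4p - 603, giving 2176 = 8p, p = 272, Q = 485.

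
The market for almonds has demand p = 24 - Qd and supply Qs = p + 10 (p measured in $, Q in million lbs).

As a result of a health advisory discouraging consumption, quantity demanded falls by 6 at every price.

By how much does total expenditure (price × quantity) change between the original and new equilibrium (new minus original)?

Original equilibrium: 24 - p = p + 10 gives 14 = 2p, so p = 7 and Q = 17.
The shock moves the curves to Qd = 18 - p and Qs = p + 10.
Setting them equal: 18 - p = p + 10 → 8 = 2p, so p = 4 and Q = 14.
Expenditure moves from 7×17 = 119 to 4×14 = 56; change = -63.

-63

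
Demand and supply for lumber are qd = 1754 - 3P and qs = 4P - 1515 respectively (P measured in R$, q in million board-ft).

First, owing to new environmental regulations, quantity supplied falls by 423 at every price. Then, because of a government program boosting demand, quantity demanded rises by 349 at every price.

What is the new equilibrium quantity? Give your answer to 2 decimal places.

Initially, 1754 - 3P = 4P - 1515, so 3269 = 7P and P = 467, q = 353.
The new curves are qd = 2103 - 3P (demand) and qs = 4P - 1938 (supply).
Equate the new curves: 2103 - 3P = 4P - 1938, giving 4041 = 7P, P = 4041/7 ≈ 577.2857, q = 2598/7 ≈ 371.1429.

371.14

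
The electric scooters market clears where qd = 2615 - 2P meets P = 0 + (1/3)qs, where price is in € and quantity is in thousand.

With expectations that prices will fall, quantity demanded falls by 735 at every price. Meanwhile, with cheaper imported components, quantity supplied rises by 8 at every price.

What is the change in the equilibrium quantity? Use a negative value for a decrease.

-437.8

Solve the original market: 2615 - 2P = 3P, hence P = 523 and q = 1569.
The shock moves the curves to qd = 1880 - 2P and qs = 3P + 8.
New equilibrium: 1880 - 2P = 3P + 8 ⇒ 1872 = 5P ⇒ P = 374.4, q = 1131.2.
Δq = 1131.2 − 1569 = -437.8.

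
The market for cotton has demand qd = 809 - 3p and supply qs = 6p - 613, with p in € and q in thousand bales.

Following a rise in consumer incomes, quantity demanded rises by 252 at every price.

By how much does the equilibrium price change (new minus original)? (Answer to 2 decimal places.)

+28.00

Initially, 809 - 3p = 6p - 613, so 1422 = 9p and p = 158, q = 335.
The new curves are qd = 1061 - 3p (demand) and qs = 6p - 613 (supply).
Clearing the new market: 1061 - 3p = 6p - 613, so p = 186 and q = 503.
Δp = 186 − 158 = +28.00.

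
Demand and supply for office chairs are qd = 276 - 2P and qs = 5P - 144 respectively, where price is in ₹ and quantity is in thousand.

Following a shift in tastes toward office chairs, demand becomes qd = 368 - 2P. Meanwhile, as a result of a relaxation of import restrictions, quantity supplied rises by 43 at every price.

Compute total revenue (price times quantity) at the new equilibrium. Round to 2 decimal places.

15678.00

Solve the original market: 276 - 2P = 5P - 144, hence P = 60 and q = 156.
The new curves are qd = 368 - 2P (demand) and qs = 5P - 101 (supply).
Setting them equal: 368 - 2P = 5P - 101 → 469 = 7P, so P = 67 and q = 234.
New expenditure = 67 × 234 = 15678.00.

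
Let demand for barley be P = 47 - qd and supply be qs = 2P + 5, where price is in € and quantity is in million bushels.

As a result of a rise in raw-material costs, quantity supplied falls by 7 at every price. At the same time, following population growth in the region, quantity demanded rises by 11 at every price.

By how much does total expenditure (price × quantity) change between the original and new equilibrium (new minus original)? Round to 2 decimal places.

Initially, 47 - P = 2P + 5, so 42 = 3P and P = 14, q = 33.
The shock moves the curves to qd = 58 - P and qs = 2P - 2.
Setting them equal: 58 - P = 2P - 2 → 60 = 3P, so P = 20 and q = 38.
Expenditure moves from 14×33 = 462 to 20×38 = 760; change = +298.00.

+298.00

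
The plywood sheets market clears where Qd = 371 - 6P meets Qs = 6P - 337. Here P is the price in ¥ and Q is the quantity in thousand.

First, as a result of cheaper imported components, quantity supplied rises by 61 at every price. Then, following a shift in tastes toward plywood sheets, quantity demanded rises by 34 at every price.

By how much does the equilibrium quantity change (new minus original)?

Initially, 371 - 6P = 6P - 337, so 708 = 12P and P = 59, Q = 17.
After the shift, demand is Qd = 405 - 6P and supply is Qs = 6P - 276.
New equilibrium: 405 - 6P = 6P - 276 ⇒ 681 = 12P ⇒ P = 56.75, Q = 64.5.
ΔQ = 64.5 − 17 = +47.5.

+47.5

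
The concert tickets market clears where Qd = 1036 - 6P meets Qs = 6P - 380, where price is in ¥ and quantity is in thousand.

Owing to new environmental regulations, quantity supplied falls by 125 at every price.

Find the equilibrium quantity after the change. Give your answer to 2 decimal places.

Solve the original market: 1036 - 6P = 6P - 380, hence P = 118 and Q = 328.
The new curves are Qd = 1036 - 6P (demand) and Qs = 6P - 505 (supply).
Equate the new curves: 1036 - 6P = 6P - 505, giving 1541 = 12P, P = 1541/12 ≈ 128.4167, Q = 265.5.

265.50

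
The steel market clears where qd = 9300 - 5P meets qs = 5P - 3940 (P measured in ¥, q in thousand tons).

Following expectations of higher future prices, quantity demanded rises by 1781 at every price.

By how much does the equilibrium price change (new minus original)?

+178.1

Initially, 9300 - 5P = 5P - 3940, so 13240 = 10P and P = 1324, q = 2680.
The shock moves the curves to qd = 11081 - 5P and qs = 5P - 3940.
New equilibrium: 11081 - 5P = 5P - 3940 ⇒ 15021 = 10P ⇒ P = 1502.1, q = 3570.5.
ΔP = 1502.1 − 1324 = +178.1.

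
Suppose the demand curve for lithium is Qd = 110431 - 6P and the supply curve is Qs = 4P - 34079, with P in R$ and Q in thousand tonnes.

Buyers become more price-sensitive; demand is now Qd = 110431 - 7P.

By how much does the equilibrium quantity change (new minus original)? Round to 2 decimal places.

-5254.91

Solve the original market: 110431 - 6P = 4P - 34079, hence P = 14451 and Q = 23725.
After the shift, demand is Qd = 110431 - 7P and supply is Qs = 4P - 34079.
New equilibrium: 110431 - 7P = 4P - 34079 ⇒ 144510 = 11P ⇒ P = 144510/11 ≈ 13137.2727, Q = 203171/11 ≈ 18470.0909.
ΔQ = 18470.0909 − 23725 = -5254.91.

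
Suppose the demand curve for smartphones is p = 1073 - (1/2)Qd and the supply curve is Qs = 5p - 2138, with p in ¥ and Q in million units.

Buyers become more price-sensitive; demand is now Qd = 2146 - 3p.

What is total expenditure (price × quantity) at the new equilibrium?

Before the shock: 2146 - 2p = 5p - 2138 ⇒ 4284 = 7p ⇒ p = 612, Q = 922.
The new curves are Qd = 2146 - 3p (demand) and Qs = 5p - 2138 (supply).
Setting them equal: 2146 - 3p = 5p - 2138 → 4284 = 8p, so p = 535.5 and Q = 539.5.
New expenditure = 535.5 × 539.5 = 288902.25.

288902.25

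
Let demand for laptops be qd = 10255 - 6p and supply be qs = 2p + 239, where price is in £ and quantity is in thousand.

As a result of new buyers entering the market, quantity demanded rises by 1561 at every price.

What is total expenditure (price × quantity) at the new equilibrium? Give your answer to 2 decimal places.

Initially, 10255 - 6p = 2p + 239, so 10016 = 8p and p = 1252, q = 2743.
After the shift, demand is qd = 11816 - 6p and supply is qs = 2p + 239.
Clearing the new market: 11816 - 6p = 2p + 239, so p = 1447.125 and q = 3133.25.
New expenditure = 1447.125 × 3133.25 = 4534204.41.

4534204.41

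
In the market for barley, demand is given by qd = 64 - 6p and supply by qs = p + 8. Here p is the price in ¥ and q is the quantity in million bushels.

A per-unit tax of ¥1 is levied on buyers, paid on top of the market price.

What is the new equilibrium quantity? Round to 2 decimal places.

15.14

Solve the original market: 64 - 6p = p + 8, hence p = 8 and q = 16.
Since buyers pay the price plus the tax, the effective demand curve becomes qd = 58 - 6p.
New equilibrium: 58 - 6p = p + 8 ⇒ 50 = 7p ⇒ p = 50/7 ≈ 7.1429, q = 106/7 ≈ 15.1429.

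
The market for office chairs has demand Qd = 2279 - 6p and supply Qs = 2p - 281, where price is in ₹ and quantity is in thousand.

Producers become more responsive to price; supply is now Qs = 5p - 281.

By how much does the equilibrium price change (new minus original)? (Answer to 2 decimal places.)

Original equilibrium: 2279 - 6p = 2p - 281 gives 2560 = 8p, so p = 320 and Q = 359.
The shock moves the curves to Qd = 2279 - 6p and Qs = 5p - 281.
Setting them equal: 2279 - 6p = 5p - 281 → 2560 = 11p, so p = 2560/11 ≈ 232.7273 and Q = 9709/11 ≈ 882.6364.
Δp = 232.7273 − 320 = -87.27.

-87.27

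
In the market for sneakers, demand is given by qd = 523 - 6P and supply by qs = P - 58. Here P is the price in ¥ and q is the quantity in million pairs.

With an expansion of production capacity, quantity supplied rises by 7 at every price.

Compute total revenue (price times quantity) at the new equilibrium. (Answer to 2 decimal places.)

Solve the original market: 523 - 6P = P - 58, hence P = 83 and q = 25.
The new curves are qd = 523 - 6P (demand) and qs = P - 51 (supply).
New equilibrium: 523 - 6P = P - 51 ⇒ 574 = 7P ⇒ P = 82, q = 31.
New expenditure = 82 × 31 = 2542.00.

2542.00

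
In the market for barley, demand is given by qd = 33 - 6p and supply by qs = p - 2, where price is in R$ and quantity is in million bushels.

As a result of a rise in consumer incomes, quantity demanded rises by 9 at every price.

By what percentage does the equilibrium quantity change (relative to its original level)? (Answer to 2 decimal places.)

Before the shock: 33 - 6p = p - 2 ⇒ 35 = 7p ⇒ p = 5, q = 3.
The new curves are qd = 42 - 6p (demand) and qs = p - 2 (supply).
Equate the new curves: 42 - 6p = p - 2, giving 44 = 7p, p = 44/7 ≈ 6.2857, q = 30/7 ≈ 4.2857.
%Δq = (4.2857 − 3) / 3 × 100 = +42.86%.

+42.86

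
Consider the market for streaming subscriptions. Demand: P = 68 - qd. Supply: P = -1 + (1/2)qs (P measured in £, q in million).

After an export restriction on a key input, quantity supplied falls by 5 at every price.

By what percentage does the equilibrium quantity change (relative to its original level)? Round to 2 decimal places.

Before the shock: 68 - P = 2P + 2 ⇒ 66 = 3P ⇒ P = 22, q = 46.
With the change applied: demand qd = 68 - P, supply qs = 2P - 3.
Clearing the new market: 68 - P = 2P - 3, so P = 71/3 ≈ 23.6667 and q = 133/3 ≈ 44.3333.
%Δq = (44.3333 − 46) / 46 × 100 = -3.62%.

-3.62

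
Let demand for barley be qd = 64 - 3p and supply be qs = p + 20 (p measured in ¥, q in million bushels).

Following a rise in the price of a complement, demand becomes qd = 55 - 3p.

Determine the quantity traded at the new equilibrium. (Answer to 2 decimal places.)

Solve the original market: 64 - 3p = p + 20, hence p = 11 and q = 31.
The shock moves the curves to qd = 55 - 3p and qs = p + 20.
Equate the new curves: 55 - 3p = p + 20, giving 35 = 4p, p = 8.75, q = 28.75.

28.75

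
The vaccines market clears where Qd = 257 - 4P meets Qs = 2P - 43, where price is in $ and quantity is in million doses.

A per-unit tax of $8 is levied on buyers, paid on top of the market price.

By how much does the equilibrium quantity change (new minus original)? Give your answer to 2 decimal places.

Solve the original market: 257 - 4P = 2P - 43, hence P = 50 and Q = 57.
Since buyers pay the price plus the tax, the effective demand curve becomes Qd = 225 - 4P.
New equilibrium: 225 - 4P = 2P - 43 ⇒ 268 = 6P ⇒ P = 134/3 ≈ 44.6667, Q = 139/3 ≈ 46.3333.
ΔQ = 46.3333 − 57 = -10.67.

-10.67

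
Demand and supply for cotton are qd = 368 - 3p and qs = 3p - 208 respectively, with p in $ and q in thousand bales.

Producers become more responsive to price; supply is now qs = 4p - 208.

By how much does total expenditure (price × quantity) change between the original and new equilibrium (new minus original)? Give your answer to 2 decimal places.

+2288.33

Original equilibrium: 368 - 3p = 3p - 208 gives 576 = 6p, so p = 96 and q = 80.
After the shift, demand is qd = 368 - 3p and supply is qs = 4p - 208.
Clearing the new market: 368 - 3p = 4p - 208, so p = 576/7 ≈ 82.2857 and q = 848/7 ≈ 121.1429.
Expenditure moves from 96×80 = 7680 to 82.2857×121.1429 = 9968.3265; change = +2288.33.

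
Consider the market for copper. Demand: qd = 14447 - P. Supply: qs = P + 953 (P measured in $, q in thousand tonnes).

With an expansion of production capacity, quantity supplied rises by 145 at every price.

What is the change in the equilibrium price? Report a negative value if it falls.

-72.5

Solve the original market: 14447 - P = P + 953, hence P = 6747 and q = 7700.
With the change applied: demand qd = 14447 - P, supply qs = P + 1098.
New equilibrium: 14447 - P = P + 1098 ⇒ 13349 = 2P ⇒ P = 6674.5, q = 7772.5.
ΔP = 6674.5 − 6747 = -72.5.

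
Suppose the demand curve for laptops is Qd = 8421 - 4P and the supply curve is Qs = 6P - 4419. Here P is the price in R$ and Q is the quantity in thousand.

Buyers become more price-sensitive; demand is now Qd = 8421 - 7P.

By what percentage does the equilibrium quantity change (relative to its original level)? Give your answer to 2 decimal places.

-54.12

Solve the original market: 8421 - 4P = 6P - 4419, hence P = 1284 and Q = 3285.
With the change applied: demand Qd = 8421 - 7P, supply Qs = 6P - 4419.
Equate the new curves: 8421 - 7P = 6P - 4419, giving 12840 = 13P, P = 12840/13 ≈ 987.6923, Q = 19593/13 ≈ 1507.1538.
%ΔQ = (1507.1538 − 3285) / 3285 × 100 = -54.12%.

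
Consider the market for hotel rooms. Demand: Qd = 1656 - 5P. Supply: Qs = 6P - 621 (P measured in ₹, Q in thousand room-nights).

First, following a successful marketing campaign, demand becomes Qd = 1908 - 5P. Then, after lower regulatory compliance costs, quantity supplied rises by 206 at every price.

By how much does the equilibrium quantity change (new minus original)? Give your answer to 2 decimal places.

+231.09

Before the shock: 1656 - 5P = 6P - 621 ⇒ 2277 = 11P ⇒ P = 207, Q = 621.
The shock moves the curves to Qd = 1908 - 5P and Qs = 6P - 415.
Setting them equal: 1908 - 5P = 6P - 415 → 2323 = 11P, so P = 2323/11 ≈ 211.1818 and Q = 9373/11 ≈ 852.0909.
ΔQ = 852.0909 − 621 = +231.09.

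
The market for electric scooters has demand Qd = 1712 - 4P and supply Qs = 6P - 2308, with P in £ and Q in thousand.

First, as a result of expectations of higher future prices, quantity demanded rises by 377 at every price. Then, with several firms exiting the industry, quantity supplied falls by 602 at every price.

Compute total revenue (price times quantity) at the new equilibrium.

Initially, 1712 - 4P = 6P - 2308, so 4020 = 10P and P = 402, Q = 104.
With the change applied: demand Qd = 2089 - 4P, supply Qs = 6P - 2910.
Equate the new curves: 2089 - 4P = 6P - 2910, giving 4999 = 10P, P = 499.9, Q = 89.4.
New expenditure = 499.9 × 89.4 = 44691.06.

44691.06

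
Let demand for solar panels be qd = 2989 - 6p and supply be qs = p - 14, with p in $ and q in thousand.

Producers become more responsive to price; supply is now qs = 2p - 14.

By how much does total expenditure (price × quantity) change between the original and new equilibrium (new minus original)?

+98522.53125

Initially, 2989 - 6p = p - 14, so 3003 = 7p and p = 429, q = 415.
The shock moves the curves to qd = 2989 - 6p and qs = 2p - 14.
Clearing the new market: 2989 - 6p = 2p - 14, so p = 375.375 and q = 736.75.
Expenditure moves from 429×415 = 178035 to 375.375×736.75 = 276557.53125; change = +98522.53125.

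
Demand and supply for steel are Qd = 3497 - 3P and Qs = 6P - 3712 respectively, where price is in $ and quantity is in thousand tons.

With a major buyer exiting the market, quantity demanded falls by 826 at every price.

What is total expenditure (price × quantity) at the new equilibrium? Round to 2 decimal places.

Original equilibrium: 3497 - 3P = 6P - 3712 gives 7209 = 9P, so P = 801 and Q = 1094.
The shock moves the curves to Qd = 2671 - 3P and Qs = 6P - 3712.
Clearing the new market: 2671 - 3P = 6P - 3712, so P = 6383/9 ≈ 709.2222 and Q = 1630/3 ≈ 543.3333.
New expenditure = 709.2222 × 543.3333 = 385344.07.

385344.07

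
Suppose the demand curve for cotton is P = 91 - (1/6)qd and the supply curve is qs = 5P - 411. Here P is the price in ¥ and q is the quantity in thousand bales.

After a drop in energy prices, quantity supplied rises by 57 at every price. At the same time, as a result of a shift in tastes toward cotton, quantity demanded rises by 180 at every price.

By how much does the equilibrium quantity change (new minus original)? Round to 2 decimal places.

Before the shock: 546 - 6P = 5P - 411 ⇒ 957 = 11P ⇒ P = 87, q = 24.
The new curves are qd = 726 - 6P (demand) and qs = 5P - 354 (supply).
Clearing the new market: 726 - 6P = 5P - 354, so P = 1080/11 ≈ 98.1818 and q = 1506/11 ≈ 136.9091.
Δq = 136.9091 − 24 = +112.91.

+112.91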